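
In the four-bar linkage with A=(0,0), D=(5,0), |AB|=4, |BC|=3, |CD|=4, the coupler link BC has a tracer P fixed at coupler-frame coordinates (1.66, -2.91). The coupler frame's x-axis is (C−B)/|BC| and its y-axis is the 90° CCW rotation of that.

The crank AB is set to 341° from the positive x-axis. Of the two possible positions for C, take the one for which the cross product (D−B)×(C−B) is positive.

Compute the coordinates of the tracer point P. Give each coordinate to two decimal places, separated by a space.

A=(0,0), D=(5.00,0)
B = A + 4.00·(cos341°, sin341°) = (3.7821, -1.3023)
|BD| = 1.7830
circle(B,3.00) ∩ circle(D,4.00): a=-1.0714, h=2.8022
  candidates: C₊=(1.0036,-0.1708) cross=4.996; C₋=(5.0968,-3.9988) cross=-4.996
  mode + wants cross > 0 → take C=(1.0036,-0.1708) (cross=4.996)
ex = (C−B)/|BC| = (-0.9261,0.3772); ey = (-0.3772,-0.9261)
P = B + 1.66·ex + -2.91·ey = (3.3423,2.0189)

3.34 2.02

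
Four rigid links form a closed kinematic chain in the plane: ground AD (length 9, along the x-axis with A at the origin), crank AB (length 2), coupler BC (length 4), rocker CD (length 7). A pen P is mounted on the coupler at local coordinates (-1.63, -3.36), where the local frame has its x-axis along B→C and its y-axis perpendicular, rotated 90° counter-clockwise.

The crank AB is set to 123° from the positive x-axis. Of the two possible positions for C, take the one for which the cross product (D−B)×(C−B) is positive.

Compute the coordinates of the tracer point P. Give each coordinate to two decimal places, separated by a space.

A=(0,0), D=(9.00,0)
B = A + 2.00·(cos123°, sin123°) = (-1.0893, 1.6773)
|BD| = 10.2278
circle(B,4.00) ∩ circle(D,7.00): a=3.5006, h=1.9354
  candidates: C₊=(2.6813,3.0124) cross=19.794; C₋=(2.0465,-0.8059) cross=-19.794
  mode + wants cross > 0 → take C=(2.6813,3.0124) (cross=19.794)
ex = (C−B)/|BC| = (0.9427,0.3338); ey = (-0.3338,0.9427)
P = B + -1.63·ex + -3.36·ey = (-1.5044,-2.0340)

-1.50 -2.03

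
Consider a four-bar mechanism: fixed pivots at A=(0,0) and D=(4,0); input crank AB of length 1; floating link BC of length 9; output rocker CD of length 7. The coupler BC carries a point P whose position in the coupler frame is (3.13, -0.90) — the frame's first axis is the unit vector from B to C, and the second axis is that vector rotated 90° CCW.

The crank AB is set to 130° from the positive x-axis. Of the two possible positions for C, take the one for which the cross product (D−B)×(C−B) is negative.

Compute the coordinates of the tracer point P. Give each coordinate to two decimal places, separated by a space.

A=(0,0), D=(4.00,0)
B = A + 1.00·(cos130°, sin130°) = (-0.6428, 0.7660)
|BD| = 4.7056
circle(B,9.00) ∩ circle(D,7.00): a=5.7530, h=6.9212
  candidates: C₊=(6.1602,6.6583) cross=32.568; C₋=(3.9067,-6.9994) cross=-32.568
  mode - wants cross < 0 → take C=(3.9067,-6.9994) (cross=-32.568)
ex = (C−B)/|BC| = (0.5055,-0.8628); ey = (0.8628,0.5055)
P = B + 3.13·ex + -0.90·ey = (0.1629,-2.3895)

0.16 -2.39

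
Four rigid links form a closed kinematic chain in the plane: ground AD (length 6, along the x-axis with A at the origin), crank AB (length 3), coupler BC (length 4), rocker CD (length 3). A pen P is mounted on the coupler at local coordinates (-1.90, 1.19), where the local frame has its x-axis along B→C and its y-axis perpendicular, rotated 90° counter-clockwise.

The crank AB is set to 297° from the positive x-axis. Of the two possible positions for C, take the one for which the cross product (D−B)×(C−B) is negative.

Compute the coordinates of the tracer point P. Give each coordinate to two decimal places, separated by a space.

A=(0,0), D=(6.00,0)
B = A + 3.00·(cos297°, sin297°) = (1.3620, -2.6730)
|BD| = 5.3532
circle(B,4.00) ∩ circle(D,3.00): a=3.3304, h=2.2155
  candidates: C₊=(3.1412,0.9095) cross=11.860; C₋=(5.3537,-2.9296) cross=-11.860
  mode - wants cross < 0 → take C=(5.3537,-2.9296) (cross=-11.860)
ex = (C−B)/|BC| = (0.9979,-0.0641); ey = (0.0641,0.9979)
P = B + -1.90·ex + 1.19·ey = (-0.4578,-1.3636)

-0.46 -1.36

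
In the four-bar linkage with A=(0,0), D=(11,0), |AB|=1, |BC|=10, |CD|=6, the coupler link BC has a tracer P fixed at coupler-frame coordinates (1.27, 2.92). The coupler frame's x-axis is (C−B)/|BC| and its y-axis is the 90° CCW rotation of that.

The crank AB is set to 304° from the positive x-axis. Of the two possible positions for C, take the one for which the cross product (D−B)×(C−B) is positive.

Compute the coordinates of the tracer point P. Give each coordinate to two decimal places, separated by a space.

-0.27 2.25

A=(0,0), D=(11.00,0)
B = A + 1.00·(cos304°, sin304°) = (0.5592, -0.8290)
|BD| = 10.4737
circle(B,10.00) ∩ circle(D,6.00): a=8.2921, h=5.5893
  candidates: C₊=(8.3829,5.3991) cross=58.541; C₋=(9.2677,-5.7445) cross=-58.541
  mode + wants cross > 0 → take C=(8.3829,5.3991) (cross=58.541)
ex = (C−B)/|BC| = (0.7824,0.6228); ey = (-0.6228,0.7824)
P = B + 1.27·ex + 2.92·ey = (-0.2658,2.2465)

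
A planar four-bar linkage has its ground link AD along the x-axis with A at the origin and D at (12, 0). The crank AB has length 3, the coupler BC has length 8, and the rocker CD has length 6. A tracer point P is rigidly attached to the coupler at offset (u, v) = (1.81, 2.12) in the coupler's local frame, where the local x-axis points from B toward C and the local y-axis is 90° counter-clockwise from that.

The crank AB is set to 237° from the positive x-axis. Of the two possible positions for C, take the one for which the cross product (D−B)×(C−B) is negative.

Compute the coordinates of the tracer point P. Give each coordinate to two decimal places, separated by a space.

0.04 -0.29

A=(0,0), D=(12.00,0)
B = A + 3.00·(cos237°, sin237°) = (-1.6339, -2.5160)
|BD| = 13.8641
circle(B,8.00) ∩ circle(D,6.00): a=7.9419, h=0.9627
  candidates: C₊=(6.0014,-0.1280) cross=13.347; C₋=(6.3508,-2.0215) cross=-13.347
  mode - wants cross < 0 → take C=(6.3508,-2.0215) (cross=-13.347)
ex = (C−B)/|BC| = (0.9981,0.0618); ey = (-0.0618,0.9981)
P = B + 1.81·ex + 2.12·ey = (0.0416,-0.2882)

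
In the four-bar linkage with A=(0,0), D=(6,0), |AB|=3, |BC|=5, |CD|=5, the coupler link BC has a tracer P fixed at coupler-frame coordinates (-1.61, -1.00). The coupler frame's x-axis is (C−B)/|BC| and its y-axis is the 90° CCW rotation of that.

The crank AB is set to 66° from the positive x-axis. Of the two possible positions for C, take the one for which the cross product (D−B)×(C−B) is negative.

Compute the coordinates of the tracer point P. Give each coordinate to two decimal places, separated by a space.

A=(0,0), D=(6.00,0)
B = A + 3.00·(cos66°, sin66°) = (1.2202, 2.7406)
|BD| = 5.5098
circle(B,5.00) ∩ circle(D,5.00): a=2.7549, h=4.1726
  candidates: C₊=(5.6856,4.9901) cross=22.990; C₋=(1.5346,-2.2495) cross=-22.990
  mode - wants cross < 0 → take C=(1.5346,-2.2495) (cross=-22.990)
ex = (C−B)/|BC| = (0.0629,-0.9980); ey = (0.9980,0.0629)
P = B + -1.61·ex + -1.00·ey = (0.1210,4.2846)

0.12 4.28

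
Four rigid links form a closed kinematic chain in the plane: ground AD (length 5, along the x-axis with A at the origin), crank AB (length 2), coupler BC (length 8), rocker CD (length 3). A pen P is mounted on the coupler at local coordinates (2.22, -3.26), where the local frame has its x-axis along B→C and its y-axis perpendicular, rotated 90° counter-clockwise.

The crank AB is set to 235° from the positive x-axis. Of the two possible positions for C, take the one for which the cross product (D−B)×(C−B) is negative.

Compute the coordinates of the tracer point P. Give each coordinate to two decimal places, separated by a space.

0.76 -5.09

A=(0,0), D=(5.00,0)
B = A + 2.00·(cos235°, sin235°) = (-1.1472, -1.6383)
|BD| = 6.3617
circle(B,8.00) ∩ circle(D,3.00): a=7.5036, h=2.7742
  candidates: C₊=(5.3889,2.9747) cross=17.649; C₋=(6.8178,-2.3866) cross=-17.649
  mode - wants cross < 0 → take C=(6.8178,-2.3866) (cross=-17.649)
ex = (C−B)/|BC| = (0.9956,-0.0935); ey = (0.0935,0.9956)
P = B + 2.22·ex + -3.26·ey = (0.7582,-5.0917)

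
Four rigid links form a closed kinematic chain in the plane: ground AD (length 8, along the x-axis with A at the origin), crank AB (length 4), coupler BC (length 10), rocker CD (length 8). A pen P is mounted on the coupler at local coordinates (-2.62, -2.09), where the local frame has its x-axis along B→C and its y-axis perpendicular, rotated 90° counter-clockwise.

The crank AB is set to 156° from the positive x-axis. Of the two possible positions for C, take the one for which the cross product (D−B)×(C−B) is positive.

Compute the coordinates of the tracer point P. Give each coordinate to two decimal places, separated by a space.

A=(0,0), D=(8.00,0)
B = A + 4.00·(cos156°, sin156°) = (-3.6542, 1.6269)
|BD| = 11.7672
circle(B,10.00) ∩ circle(D,8.00): a=7.4133, h=6.7114
  candidates: C₊=(4.6158,7.2490) cross=78.975; C₋=(2.7600,-6.0450) cross=-78.975
  mode + wants cross > 0 → take C=(4.6158,7.2490) (cross=78.975)
ex = (C−B)/|BC| = (0.8270,0.5622); ey = (-0.5622,0.8270)
P = B + -2.62·ex + -2.09·ey = (-4.6459,-1.5745)

-4.65 -1.57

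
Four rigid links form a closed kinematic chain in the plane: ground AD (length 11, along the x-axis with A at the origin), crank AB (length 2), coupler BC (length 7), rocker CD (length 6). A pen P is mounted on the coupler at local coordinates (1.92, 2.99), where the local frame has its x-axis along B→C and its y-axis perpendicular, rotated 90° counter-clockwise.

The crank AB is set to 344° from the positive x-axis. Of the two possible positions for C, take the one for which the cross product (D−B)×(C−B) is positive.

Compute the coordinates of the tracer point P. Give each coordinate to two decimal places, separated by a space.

A=(0,0), D=(11.00,0)
B = A + 2.00·(cos344°, sin344°) = (1.9225, -0.5513)
|BD| = 9.0942
circle(B,7.00) ∩ circle(D,6.00): a=5.2618, h=4.6166
  candidates: C₊=(6.8948,4.3758) cross=41.984; C₋=(7.4545,-4.8404) cross=-41.984
  mode + wants cross > 0 → take C=(6.8948,4.3758) (cross=41.984)
ex = (C−B)/|BC| = (0.7103,0.7039); ey = (-0.7039,0.7103)
P = B + 1.92·ex + 2.99·ey = (1.1818,2.9240)

1.18 2.92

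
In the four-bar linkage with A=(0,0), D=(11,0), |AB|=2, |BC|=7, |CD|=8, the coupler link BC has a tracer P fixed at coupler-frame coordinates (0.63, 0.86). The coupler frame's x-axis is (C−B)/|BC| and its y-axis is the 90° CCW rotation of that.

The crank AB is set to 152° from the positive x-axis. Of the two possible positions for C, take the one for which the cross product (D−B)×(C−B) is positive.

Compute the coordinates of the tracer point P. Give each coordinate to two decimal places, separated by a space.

A=(0,0), D=(11.00,0)
B = A + 2.00·(cos152°, sin152°) = (-1.7659, 0.9389)
|BD| = 12.8004
circle(B,7.00) ∩ circle(D,8.00): a=5.8143, h=3.8980
  candidates: C₊=(4.3186,4.3999) cross=49.896; C₋=(3.7468,-3.3750) cross=-49.896
  mode + wants cross > 0 → take C=(4.3186,4.3999) (cross=49.896)
ex = (C−B)/|BC| = (0.8692,0.4944); ey = (-0.4944,0.8692)
P = B + 0.63·ex + 0.86·ey = (-1.6435,1.9980)

-1.64 2.00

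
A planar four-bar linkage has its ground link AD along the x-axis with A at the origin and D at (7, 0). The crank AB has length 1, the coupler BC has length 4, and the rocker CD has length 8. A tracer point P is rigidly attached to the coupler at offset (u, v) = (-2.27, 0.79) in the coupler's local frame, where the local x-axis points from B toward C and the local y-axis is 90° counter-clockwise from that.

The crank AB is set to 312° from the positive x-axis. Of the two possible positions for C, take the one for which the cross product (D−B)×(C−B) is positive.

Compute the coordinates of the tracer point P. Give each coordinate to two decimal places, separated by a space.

A=(0,0), D=(7.00,0)
B = A + 1.00·(cos312°, sin312°) = (0.6691, -0.7431)
|BD| = 6.3743
circle(B,4.00) ∩ circle(D,8.00): a=-0.5779, h=3.9580
  candidates: C₊=(-0.3663,3.1205) cross=25.230; C₋=(0.5566,-4.7416) cross=-25.230
  mode + wants cross > 0 → take C=(-0.3663,3.1205) (cross=25.230)
ex = (C−B)/|BC| = (-0.2589,0.9659); ey = (-0.9659,-0.2589)
P = B + -2.27·ex + 0.79·ey = (0.4937,-3.1403)

0.49 -3.14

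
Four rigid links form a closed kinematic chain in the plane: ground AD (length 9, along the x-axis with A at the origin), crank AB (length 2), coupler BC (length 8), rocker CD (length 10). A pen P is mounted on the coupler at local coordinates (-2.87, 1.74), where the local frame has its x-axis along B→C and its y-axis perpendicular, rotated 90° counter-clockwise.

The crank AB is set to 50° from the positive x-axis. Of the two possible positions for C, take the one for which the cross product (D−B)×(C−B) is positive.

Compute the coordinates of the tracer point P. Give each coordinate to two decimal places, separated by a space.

-1.44 -0.43

A=(0,0), D=(9.00,0)
B = A + 2.00·(cos50°, sin50°) = (1.2856, 1.5321)
|BD| = 7.8651
circle(B,8.00) ∩ circle(D,10.00): a=1.6440, h=7.8293
  candidates: C₊=(4.4231,8.8911) cross=61.578; C₋=(1.3729,-6.4674) cross=-61.578
  mode + wants cross > 0 → take C=(4.4231,8.8911) (cross=61.578)
ex = (C−B)/|BC| = (0.3922,0.9199); ey = (-0.9199,0.3922)
P = B + -2.87·ex + 1.74·ey = (-1.4406,-0.4255)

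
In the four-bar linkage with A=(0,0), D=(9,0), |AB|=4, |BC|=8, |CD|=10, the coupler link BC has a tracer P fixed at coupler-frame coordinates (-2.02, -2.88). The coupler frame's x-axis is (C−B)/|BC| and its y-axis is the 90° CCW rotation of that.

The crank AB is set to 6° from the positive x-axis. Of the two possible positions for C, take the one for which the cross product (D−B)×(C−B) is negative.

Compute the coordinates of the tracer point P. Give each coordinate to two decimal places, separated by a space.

A=(0,0), D=(9.00,0)
B = A + 4.00·(cos6°, sin6°) = (3.9781, 0.4181)
|BD| = 5.0393
circle(B,8.00) ∩ circle(D,10.00): a=-1.0523, h=7.9305
  candidates: C₊=(3.5874,8.4086) cross=39.964; C₋=(2.2714,-7.3977) cross=-39.964
  mode - wants cross < 0 → take C=(2.2714,-7.3977) (cross=-39.964)
ex = (C−B)/|BC| = (-0.2133,-0.9770); ey = (0.9770,-0.2133)
P = B + -2.02·ex + -2.88·ey = (1.5953,3.0060)

1.60 3.01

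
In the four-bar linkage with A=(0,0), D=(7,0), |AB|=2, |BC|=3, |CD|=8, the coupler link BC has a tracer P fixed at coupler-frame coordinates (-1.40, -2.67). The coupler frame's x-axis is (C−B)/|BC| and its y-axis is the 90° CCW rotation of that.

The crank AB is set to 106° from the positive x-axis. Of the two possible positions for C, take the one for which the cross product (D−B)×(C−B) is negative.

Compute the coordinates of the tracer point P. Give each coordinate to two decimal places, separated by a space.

-3.02 3.65

A=(0,0), D=(7.00,0)
B = A + 2.00·(cos106°, sin106°) = (-0.5513, 1.9225)
|BD| = 7.7922
circle(B,3.00) ∩ circle(D,8.00): a=0.3669, h=2.9775
  candidates: C₊=(0.5389,4.7174) cross=23.201; C₋=(-0.9303,-1.0534) cross=-23.201
  mode - wants cross < 0 → take C=(-0.9303,-1.0534) (cross=-23.201)
ex = (C−B)/|BC| = (-0.1264,-0.9920); ey = (0.9920,-0.1264)
P = B + -1.40·ex + -2.67·ey = (-3.0230,3.6487)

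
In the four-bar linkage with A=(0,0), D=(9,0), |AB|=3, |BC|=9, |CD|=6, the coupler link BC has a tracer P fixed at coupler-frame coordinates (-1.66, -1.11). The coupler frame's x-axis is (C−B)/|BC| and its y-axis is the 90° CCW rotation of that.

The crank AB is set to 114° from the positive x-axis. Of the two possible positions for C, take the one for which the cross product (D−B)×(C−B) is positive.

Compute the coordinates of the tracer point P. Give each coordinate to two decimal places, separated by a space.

-2.41 1.14

A=(0,0), D=(9.00,0)
B = A + 3.00·(cos114°, sin114°) = (-1.2202, 2.7406)
|BD| = 10.5813
circle(B,9.00) ∩ circle(D,6.00): a=7.4170, h=5.0978
  candidates: C₊=(7.2641,5.7434) cross=53.941; C₋=(4.6234,-4.1043) cross=-53.941
  mode + wants cross > 0 → take C=(7.2641,5.7434) (cross=53.941)
ex = (C−B)/|BC| = (0.9427,0.3336); ey = (-0.3336,0.9427)
P = B + -1.66·ex + -1.11·ey = (-2.4148,1.1404)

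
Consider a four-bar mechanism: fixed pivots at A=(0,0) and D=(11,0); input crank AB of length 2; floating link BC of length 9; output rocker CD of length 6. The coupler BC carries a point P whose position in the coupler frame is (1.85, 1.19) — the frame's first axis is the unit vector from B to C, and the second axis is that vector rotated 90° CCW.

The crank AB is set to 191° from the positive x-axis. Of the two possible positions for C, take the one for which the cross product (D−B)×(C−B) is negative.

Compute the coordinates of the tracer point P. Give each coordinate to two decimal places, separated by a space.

0.20 0.02

A=(0,0), D=(11.00,0)
B = A + 2.00·(cos191°, sin191°) = (-1.9633, -0.3816)
|BD| = 12.9689
circle(B,9.00) ∩ circle(D,6.00): a=8.2194, h=3.6664
  candidates: C₊=(6.1447,3.5250) cross=47.548; C₋=(6.3604,-3.8045) cross=-47.548
  mode - wants cross < 0 → take C=(6.3604,-3.8045) (cross=-47.548)
ex = (C−B)/|BC| = (0.9249,-0.3803); ey = (0.3803,0.9249)
P = B + 1.85·ex + 1.19·ey = (0.2003,0.0154)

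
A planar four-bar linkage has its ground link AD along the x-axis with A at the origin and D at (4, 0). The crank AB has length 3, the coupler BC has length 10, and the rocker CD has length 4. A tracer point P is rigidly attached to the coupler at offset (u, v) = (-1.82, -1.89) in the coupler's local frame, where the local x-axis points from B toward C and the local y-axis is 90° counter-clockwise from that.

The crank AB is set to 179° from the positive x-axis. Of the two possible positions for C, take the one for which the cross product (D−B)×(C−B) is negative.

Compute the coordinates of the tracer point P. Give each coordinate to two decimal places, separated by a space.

A=(0,0), D=(4.00,0)
B = A + 3.00·(cos179°, sin179°) = (-2.9995, 0.0524)
|BD| = 6.9997
circle(B,10.00) ∩ circle(D,4.00): a=9.5001, h=3.1222
  candidates: C₊=(6.5236,3.1034) cross=21.855; C₋=(6.4769,-3.1408) cross=-21.855
  mode - wants cross < 0 → take C=(6.4769,-3.1408) (cross=-21.855)
ex = (C−B)/|BC| = (0.9476,-0.3193); ey = (0.3193,0.9476)
P = B + -1.82·ex + -1.89·ey = (-5.3278,-1.1575)

-5.33 -1.16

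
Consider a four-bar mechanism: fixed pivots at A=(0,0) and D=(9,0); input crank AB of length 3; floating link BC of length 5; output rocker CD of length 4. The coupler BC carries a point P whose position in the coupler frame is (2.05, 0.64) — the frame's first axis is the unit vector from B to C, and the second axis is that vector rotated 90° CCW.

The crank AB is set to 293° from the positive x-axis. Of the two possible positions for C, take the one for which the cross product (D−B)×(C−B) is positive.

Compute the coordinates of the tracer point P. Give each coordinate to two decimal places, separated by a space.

2.34 -0.96

A=(0,0), D=(9.00,0)
B = A + 3.00·(cos293°, sin293°) = (1.1722, -2.7615)
|BD| = 8.3006
circle(B,5.00) ∩ circle(D,4.00): a=4.6924, h=1.7265
  candidates: C₊=(5.0229,0.4278) cross=14.331; C₋=(6.1717,-2.8286) cross=-14.331
  mode + wants cross > 0 → take C=(5.0229,0.4278) (cross=14.331)
ex = (C−B)/|BC| = (0.7701,0.6379); ey = (-0.6379,0.7701)
P = B + 2.05·ex + 0.64·ey = (2.3428,-0.9610)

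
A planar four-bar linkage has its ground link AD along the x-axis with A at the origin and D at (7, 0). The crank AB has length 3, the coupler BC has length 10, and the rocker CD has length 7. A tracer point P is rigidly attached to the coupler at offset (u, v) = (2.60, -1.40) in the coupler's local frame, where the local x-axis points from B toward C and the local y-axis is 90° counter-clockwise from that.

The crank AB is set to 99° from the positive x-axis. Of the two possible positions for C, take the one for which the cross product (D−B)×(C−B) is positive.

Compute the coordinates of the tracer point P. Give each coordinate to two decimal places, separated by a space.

2.47 2.66

A=(0,0), D=(7.00,0)
B = A + 3.00·(cos99°, sin99°) = (-0.4693, 2.9631)
|BD| = 8.0356
circle(B,10.00) ∩ circle(D,7.00): a=7.1912, h=6.9489
  candidates: C₊=(8.7775,6.7706) cross=55.838; C₋=(3.6528,-6.1478) cross=-55.838
  mode + wants cross > 0 → take C=(8.7775,6.7706) (cross=55.838)
ex = (C−B)/|BC| = (0.9247,0.3808); ey = (-0.3808,0.9247)
P = B + 2.60·ex + -1.40·ey = (2.4679,2.6585)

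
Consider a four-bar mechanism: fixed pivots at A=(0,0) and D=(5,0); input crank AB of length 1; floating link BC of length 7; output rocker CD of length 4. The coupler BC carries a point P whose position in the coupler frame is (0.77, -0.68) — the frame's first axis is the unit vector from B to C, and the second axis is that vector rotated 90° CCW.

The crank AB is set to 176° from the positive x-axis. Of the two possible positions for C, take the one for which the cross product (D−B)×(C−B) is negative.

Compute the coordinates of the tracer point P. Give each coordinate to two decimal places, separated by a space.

A=(0,0), D=(5.00,0)
B = A + 1.00·(cos176°, sin176°) = (-0.9976, 0.0698)
|BD| = 5.9980
circle(B,7.00) ∩ circle(D,4.00): a=5.7499, h=3.9923
  candidates: C₊=(4.7984,3.9949) cross=23.946; C₋=(4.7055,-3.9891) cross=-23.946
  mode - wants cross < 0 → take C=(4.7055,-3.9891) (cross=-23.946)
ex = (C−B)/|BC| = (0.8147,-0.5798); ey = (0.5798,0.8147)
P = B + 0.77·ex + -0.68·ey = (-0.7645,-0.9307)

-0.76 -0.93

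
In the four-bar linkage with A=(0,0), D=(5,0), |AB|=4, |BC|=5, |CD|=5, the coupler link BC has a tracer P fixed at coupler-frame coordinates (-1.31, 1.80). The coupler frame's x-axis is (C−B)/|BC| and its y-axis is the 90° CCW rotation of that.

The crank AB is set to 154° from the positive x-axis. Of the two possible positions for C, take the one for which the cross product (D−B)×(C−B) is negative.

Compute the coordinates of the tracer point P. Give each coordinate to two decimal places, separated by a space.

-3.43 3.97

A=(0,0), D=(5.00,0)
B = A + 4.00·(cos154°, sin154°) = (-3.5952, 1.7535)
|BD| = 8.7722
circle(B,5.00) ∩ circle(D,5.00): a=4.3861, h=2.4004
  candidates: C₊=(1.1822,3.2287) cross=21.057; C₋=(0.2226,-1.4752) cross=-21.057
  mode - wants cross < 0 → take C=(0.2226,-1.4752) (cross=-21.057)
ex = (C−B)/|BC| = (0.7636,-0.6457); ey = (0.6457,0.7636)
P = B + -1.31·ex + 1.80·ey = (-3.4331,3.9738)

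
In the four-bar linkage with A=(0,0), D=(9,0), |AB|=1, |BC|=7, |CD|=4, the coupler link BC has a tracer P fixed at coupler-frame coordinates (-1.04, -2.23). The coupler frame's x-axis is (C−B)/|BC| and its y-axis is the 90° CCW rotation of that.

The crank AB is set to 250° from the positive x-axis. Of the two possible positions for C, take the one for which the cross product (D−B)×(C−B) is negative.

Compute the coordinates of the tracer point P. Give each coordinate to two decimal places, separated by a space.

-1.99 -2.77

A=(0,0), D=(9.00,0)
B = A + 1.00·(cos250°, sin250°) = (-0.3420, -0.9397)
|BD| = 9.3892
circle(B,7.00) ∩ circle(D,4.00): a=6.4519, h=2.7153
  candidates: C₊=(5.8058,2.4077) cross=25.494; C₋=(6.3493,-2.9956) cross=-25.494
  mode - wants cross < 0 → take C=(6.3493,-2.9956) (cross=-25.494)
ex = (C−B)/|BC| = (0.9559,-0.2937); ey = (0.2937,0.9559)
P = B + -1.04·ex + -2.23·ey = (-1.9911,-2.7659)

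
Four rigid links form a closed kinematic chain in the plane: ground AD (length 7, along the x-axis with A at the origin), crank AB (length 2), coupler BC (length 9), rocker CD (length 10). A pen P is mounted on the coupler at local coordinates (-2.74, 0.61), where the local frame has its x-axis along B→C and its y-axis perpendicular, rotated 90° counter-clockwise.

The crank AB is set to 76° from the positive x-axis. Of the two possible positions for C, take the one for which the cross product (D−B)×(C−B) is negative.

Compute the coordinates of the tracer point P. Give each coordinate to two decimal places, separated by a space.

A=(0,0), D=(7.00,0)
B = A + 2.00·(cos76°, sin76°) = (0.4838, 1.9406)
|BD| = 6.7990
circle(B,9.00) ∩ circle(D,10.00): a=2.0022, h=8.7745
  candidates: C₊=(4.9072,9.7786) cross=59.657; C₋=(-0.1017,-7.0403) cross=-59.657
  mode - wants cross < 0 → take C=(-0.1017,-7.0403) (cross=-59.657)
ex = (C−B)/|BC| = (-0.0651,-0.9979); ey = (0.9979,-0.0651)
P = B + -2.74·ex + 0.61·ey = (1.2708,4.6351)

1.27 4.64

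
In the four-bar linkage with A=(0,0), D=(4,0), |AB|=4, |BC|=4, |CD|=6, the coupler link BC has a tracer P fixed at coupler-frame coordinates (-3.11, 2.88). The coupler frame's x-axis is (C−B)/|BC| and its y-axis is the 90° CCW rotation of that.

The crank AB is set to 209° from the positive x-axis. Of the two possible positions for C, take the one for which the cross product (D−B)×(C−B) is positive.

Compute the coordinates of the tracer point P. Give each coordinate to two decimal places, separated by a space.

-7.44 -3.49

A=(0,0), D=(4.00,0)
B = A + 4.00·(cos209°, sin209°) = (-3.4985, -1.9392)
|BD| = 7.7452
circle(B,4.00) ∩ circle(D,6.00): a=2.5815, h=3.0555
  candidates: C₊=(-1.7643,1.6653) cross=23.665; C₋=(-0.2342,-4.2511) cross=-23.665
  mode + wants cross > 0 → take C=(-1.7643,1.6653) (cross=23.665)
ex = (C−B)/|BC| = (0.4336,0.9011); ey = (-0.9011,0.4336)
P = B + -3.11·ex + 2.88·ey = (-7.4421,-3.4931)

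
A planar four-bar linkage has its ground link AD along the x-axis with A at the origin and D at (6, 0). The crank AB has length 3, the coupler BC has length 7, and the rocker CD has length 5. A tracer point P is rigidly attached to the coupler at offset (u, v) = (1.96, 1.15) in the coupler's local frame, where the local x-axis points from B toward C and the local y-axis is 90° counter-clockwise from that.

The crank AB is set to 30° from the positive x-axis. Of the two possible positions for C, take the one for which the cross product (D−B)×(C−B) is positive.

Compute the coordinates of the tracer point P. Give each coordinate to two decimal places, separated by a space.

A=(0,0), D=(6.00,0)
B = A + 3.00·(cos30°, sin30°) = (2.5981, 1.5000)
|BD| = 3.7179
circle(B,7.00) ∩ circle(D,5.00): a=5.0866, h=4.8090
  candidates: C₊=(9.1925,3.8481) cross=17.880; C₋=(5.3121,-4.9525) cross=-17.880
  mode + wants cross > 0 → take C=(9.1925,3.8481) (cross=17.880)
ex = (C−B)/|BC| = (0.9421,0.3354); ey = (-0.3354,0.9421)
P = B + 1.96·ex + 1.15·ey = (4.0588,3.2408)

4.06 3.24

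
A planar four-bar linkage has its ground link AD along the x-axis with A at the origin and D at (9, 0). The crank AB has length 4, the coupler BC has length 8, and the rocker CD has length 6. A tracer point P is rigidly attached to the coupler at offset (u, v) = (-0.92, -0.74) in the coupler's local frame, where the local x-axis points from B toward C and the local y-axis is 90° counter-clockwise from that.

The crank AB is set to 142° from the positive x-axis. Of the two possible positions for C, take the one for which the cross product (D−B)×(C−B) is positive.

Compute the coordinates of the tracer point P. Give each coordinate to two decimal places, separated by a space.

-3.90 1.55

A=(0,0), D=(9.00,0)
B = A + 4.00·(cos142°, sin142°) = (-3.1520, 2.4626)
|BD| = 12.3991
circle(B,8.00) ∩ circle(D,6.00): a=7.3286, h=3.2079
  candidates: C₊=(4.6677,4.1511) cross=39.775; C₋=(3.3935,-2.1370) cross=-39.775
  mode + wants cross > 0 → take C=(4.6677,4.1511) (cross=39.775)
ex = (C−B)/|BC| = (0.9775,0.2111); ey = (-0.2111,0.9775)
P = B + -0.92·ex + -0.74·ey = (-3.8951,1.5451)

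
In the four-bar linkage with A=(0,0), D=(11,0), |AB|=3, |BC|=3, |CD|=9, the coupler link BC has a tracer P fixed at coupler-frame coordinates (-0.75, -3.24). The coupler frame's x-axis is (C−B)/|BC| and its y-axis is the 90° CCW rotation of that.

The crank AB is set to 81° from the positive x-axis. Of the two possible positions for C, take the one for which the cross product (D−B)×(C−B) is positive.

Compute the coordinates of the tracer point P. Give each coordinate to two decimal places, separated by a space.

1.31 -0.25

A=(0,0), D=(11.00,0)
B = A + 3.00·(cos81°, sin81°) = (0.4693, 2.9631)
|BD| = 10.9396
circle(B,3.00) ∩ circle(D,9.00): a=2.1790, h=2.0620
  candidates: C₊=(3.1254,4.3578) cross=22.558; C₋=(2.0084,0.3879) cross=-22.558
  mode + wants cross > 0 → take C=(3.1254,4.3578) (cross=22.558)
ex = (C−B)/|BC| = (0.8854,0.4649); ey = (-0.4649,0.8854)
P = B + -0.75·ex + -3.24·ey = (1.3116,-0.2542)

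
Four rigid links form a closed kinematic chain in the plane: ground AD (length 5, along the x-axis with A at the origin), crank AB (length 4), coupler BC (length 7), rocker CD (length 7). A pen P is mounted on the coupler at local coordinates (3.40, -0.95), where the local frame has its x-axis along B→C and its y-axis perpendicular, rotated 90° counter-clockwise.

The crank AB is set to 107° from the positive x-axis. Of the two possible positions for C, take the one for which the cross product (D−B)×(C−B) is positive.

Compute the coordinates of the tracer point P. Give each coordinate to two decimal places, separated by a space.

2.29 4.52

A=(0,0), D=(5.00,0)
B = A + 4.00·(cos107°, sin107°) = (-1.1695, 3.8252)
|BD| = 7.2591
circle(B,7.00) ∩ circle(D,7.00): a=3.6296, h=5.9855
  candidates: C₊=(5.0693,6.9997) cross=43.450; C₋=(-1.2388,-3.1744) cross=-43.450
  mode + wants cross > 0 → take C=(5.0693,6.9997) (cross=43.450)
ex = (C−B)/|BC| = (0.8913,0.4535); ey = (-0.4535,0.8913)
P = B + 3.40·ex + -0.95·ey = (2.2916,4.5204)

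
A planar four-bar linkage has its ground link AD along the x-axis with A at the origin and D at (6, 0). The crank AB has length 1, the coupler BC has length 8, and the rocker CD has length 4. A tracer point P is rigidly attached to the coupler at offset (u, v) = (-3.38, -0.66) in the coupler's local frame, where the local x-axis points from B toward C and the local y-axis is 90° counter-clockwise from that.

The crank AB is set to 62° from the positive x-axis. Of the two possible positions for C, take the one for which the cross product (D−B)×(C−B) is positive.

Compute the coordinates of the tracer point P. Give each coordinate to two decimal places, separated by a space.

-2.52 -0.82

A=(0,0), D=(6.00,0)
B = A + 1.00·(cos62°, sin62°) = (0.4695, 0.8829)
|BD| = 5.6006
circle(B,8.00) ∩ circle(D,4.00): a=7.0856, h=3.7141
  candidates: C₊=(8.0520,3.4336) cross=20.801; C₋=(6.8809,-3.9018) cross=-20.801
  mode + wants cross > 0 → take C=(8.0520,3.4336) (cross=20.801)
ex = (C−B)/|BC| = (0.9478,0.3188); ey = (-0.3188,0.9478)
P = B + -3.38·ex + -0.66·ey = (-2.5237,-0.8202)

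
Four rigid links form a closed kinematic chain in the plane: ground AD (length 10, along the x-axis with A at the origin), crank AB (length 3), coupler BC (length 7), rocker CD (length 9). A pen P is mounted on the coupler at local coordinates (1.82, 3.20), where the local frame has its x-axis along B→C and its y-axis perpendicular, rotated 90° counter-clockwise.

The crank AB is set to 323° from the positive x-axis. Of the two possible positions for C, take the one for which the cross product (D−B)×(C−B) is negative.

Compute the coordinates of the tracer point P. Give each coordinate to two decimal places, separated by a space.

6.08 -1.86

A=(0,0), D=(10.00,0)
B = A + 3.00·(cos323°, sin323°) = (2.3959, -1.8054)
|BD| = 7.8155
circle(B,7.00) ∩ circle(D,9.00): a=1.8605, h=6.7482
  candidates: C₊=(2.6472,5.1900) cross=52.741; C₋=(5.7650,-7.9413) cross=-52.741
  mode - wants cross < 0 → take C=(5.7650,-7.9413) (cross=-52.741)
ex = (C−B)/|BC| = (0.4813,-0.8766); ey = (0.8766,0.4813)
P = B + 1.82·ex + 3.20·ey = (6.0769,-1.8606)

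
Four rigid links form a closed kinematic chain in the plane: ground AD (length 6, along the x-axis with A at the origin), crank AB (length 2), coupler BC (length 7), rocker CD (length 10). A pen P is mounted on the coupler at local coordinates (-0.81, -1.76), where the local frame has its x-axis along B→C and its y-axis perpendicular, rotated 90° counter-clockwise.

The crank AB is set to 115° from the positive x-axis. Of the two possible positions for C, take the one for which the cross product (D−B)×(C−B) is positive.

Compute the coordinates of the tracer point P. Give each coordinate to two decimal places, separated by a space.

0.66 0.59

A=(0,0), D=(6.00,0)
B = A + 2.00·(cos115°, sin115°) = (-0.8452, 1.8126)
|BD| = 7.0812
circle(B,7.00) ∩ circle(D,10.00): a=-0.0605, h=6.9997
  candidates: C₊=(0.8880,8.5946) cross=49.566; C₋=(-2.6955,-4.9384) cross=-49.566
  mode + wants cross > 0 → take C=(0.8880,8.5946) (cross=49.566)
ex = (C−B)/|BC| = (0.2476,0.9689); ey = (-0.9689,0.2476)
P = B + -0.81·ex + -1.76·ey = (0.6594,0.5920)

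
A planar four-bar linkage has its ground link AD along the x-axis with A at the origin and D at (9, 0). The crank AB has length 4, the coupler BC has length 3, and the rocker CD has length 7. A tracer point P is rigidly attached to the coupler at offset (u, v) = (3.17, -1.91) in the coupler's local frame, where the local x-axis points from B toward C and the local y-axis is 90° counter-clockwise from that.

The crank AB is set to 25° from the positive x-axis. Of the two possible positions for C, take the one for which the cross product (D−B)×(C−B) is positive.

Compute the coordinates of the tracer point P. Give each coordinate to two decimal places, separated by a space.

A=(0,0), D=(9.00,0)
B = A + 4.00·(cos25°, sin25°) = (3.6252, 1.6905)
|BD| = 5.6343
circle(B,3.00) ∩ circle(D,7.00): a=-0.7325, h=2.9092
  candidates: C₊=(3.7993,4.6854) cross=16.391; C₋=(2.0536,-0.8649) cross=-16.391
  mode + wants cross > 0 → take C=(3.7993,4.6854) (cross=16.391)
ex = (C−B)/|BC| = (0.0580,0.9983); ey = (-0.9983,0.0580)
P = B + 3.17·ex + -1.91·ey = (5.7160,4.7443)

5.72 4.74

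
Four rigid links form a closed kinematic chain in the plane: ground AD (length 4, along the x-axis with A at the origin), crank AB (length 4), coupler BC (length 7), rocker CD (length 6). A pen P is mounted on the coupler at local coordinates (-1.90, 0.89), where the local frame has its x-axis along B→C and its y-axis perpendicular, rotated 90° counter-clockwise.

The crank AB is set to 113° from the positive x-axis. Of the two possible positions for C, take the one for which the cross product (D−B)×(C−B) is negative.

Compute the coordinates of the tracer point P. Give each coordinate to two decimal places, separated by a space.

-0.82 5.65

A=(0,0), D=(4.00,0)
B = A + 4.00·(cos113°, sin113°) = (-1.5629, 3.6820)
|BD| = 6.6711
circle(B,7.00) ∩ circle(D,6.00): a=4.3099, h=5.5159
  candidates: C₊=(5.0754,5.9028) cross=36.797; C₋=(-1.0134,-3.2964) cross=-36.797
  mode - wants cross < 0 → take C=(-1.0134,-3.2964) (cross=-36.797)
ex = (C−B)/|BC| = (0.0785,-0.9969); ey = (0.9969,0.0785)
P = B + -1.90·ex + 0.89·ey = (-0.8248,5.6460)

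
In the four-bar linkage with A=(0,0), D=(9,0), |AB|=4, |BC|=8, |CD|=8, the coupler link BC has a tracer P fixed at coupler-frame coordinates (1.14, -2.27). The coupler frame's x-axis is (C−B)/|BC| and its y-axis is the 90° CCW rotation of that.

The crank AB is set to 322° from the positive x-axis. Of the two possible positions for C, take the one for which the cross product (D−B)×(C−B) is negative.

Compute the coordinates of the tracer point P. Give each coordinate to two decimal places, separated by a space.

2.40 -4.89

A=(0,0), D=(9.00,0)
B = A + 4.00·(cos322°, sin322°) = (3.1520, -2.4626)
|BD| = 6.3453
circle(B,8.00) ∩ circle(D,8.00): a=3.1727, h=7.3440
  candidates: C₊=(3.2258,5.5370) cross=46.600; C₋=(8.9263,-7.9997) cross=-46.600
  mode - wants cross < 0 → take C=(8.9263,-7.9997) (cross=-46.600)
ex = (C−B)/|BC| = (0.7218,-0.6921); ey = (0.6921,0.7218)
P = B + 1.14·ex + -2.27·ey = (2.4037,-4.8901)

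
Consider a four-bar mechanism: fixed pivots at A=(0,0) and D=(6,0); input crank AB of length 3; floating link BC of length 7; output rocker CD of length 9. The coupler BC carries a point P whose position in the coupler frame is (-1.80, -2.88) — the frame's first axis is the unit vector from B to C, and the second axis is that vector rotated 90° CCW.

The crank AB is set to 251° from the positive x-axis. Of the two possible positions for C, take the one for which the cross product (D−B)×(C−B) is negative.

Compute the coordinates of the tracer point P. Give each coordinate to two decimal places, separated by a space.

-4.37 -3.05

A=(0,0), D=(6.00,0)
B = A + 3.00·(cos251°, sin251°) = (-0.9767, -2.8366)
|BD| = 7.5313
circle(B,7.00) ∩ circle(D,9.00): a=1.6412, h=6.8049
  candidates: C₊=(-2.0193,4.0854) cross=51.250; C₋=(3.1066,-8.5222) cross=-51.250
  mode - wants cross < 0 → take C=(3.1066,-8.5222) (cross=-51.250)
ex = (C−B)/|BC| = (0.5833,-0.8122); ey = (0.8122,0.5833)
P = B + -1.80·ex + -2.88·ey = (-4.3659,-3.0545)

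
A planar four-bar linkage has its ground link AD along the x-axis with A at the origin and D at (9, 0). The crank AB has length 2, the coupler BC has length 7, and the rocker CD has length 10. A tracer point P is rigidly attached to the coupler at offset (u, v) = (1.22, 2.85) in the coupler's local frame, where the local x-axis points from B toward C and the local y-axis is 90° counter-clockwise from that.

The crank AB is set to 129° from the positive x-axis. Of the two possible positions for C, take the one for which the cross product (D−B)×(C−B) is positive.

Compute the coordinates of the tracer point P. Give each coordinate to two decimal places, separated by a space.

-3.05 4.09

A=(0,0), D=(9.00,0)
B = A + 2.00·(cos129°, sin129°) = (-1.2586, 1.5543)
|BD| = 10.3757
circle(B,7.00) ∩ circle(D,10.00): a=2.7302, h=6.4456
  candidates: C₊=(2.4063,7.5182) cross=66.878; C₋=(0.4752,-5.2276) cross=-66.878
  mode + wants cross > 0 → take C=(2.4063,7.5182) (cross=66.878)
ex = (C−B)/|BC| = (0.5236,0.8520); ey = (-0.8520,0.5236)
P = B + 1.22·ex + 2.85·ey = (-3.0481,4.0859)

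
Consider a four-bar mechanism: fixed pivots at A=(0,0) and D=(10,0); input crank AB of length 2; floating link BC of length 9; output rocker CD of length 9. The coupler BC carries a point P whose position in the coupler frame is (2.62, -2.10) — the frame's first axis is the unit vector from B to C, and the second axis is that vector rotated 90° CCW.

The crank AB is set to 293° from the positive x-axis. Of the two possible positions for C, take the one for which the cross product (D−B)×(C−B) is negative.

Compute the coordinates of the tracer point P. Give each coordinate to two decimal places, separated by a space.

A=(0,0), D=(10.00,0)
B = A + 2.00·(cos293°, sin293°) = (0.7815, -1.8410)
|BD| = 9.4006
circle(B,9.00) ∩ circle(D,9.00): a=4.7003, h=7.6751
  candidates: C₊=(3.8876,6.6060) cross=72.150; C₋=(6.8938,-8.4470) cross=-72.150
  mode - wants cross < 0 → take C=(6.8938,-8.4470) (cross=-72.150)
ex = (C−B)/|BC| = (0.6792,-0.7340); ey = (0.7340,0.6792)
P = B + 2.62·ex + -2.10·ey = (1.0194,-5.1903)

1.02 -5.19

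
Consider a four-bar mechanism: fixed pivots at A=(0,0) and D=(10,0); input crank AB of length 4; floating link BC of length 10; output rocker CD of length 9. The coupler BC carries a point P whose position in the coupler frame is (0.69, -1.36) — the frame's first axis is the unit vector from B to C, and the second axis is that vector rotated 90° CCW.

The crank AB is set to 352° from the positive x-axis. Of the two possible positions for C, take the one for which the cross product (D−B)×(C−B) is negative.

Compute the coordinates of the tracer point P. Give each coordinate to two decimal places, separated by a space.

3.19 -1.87

A=(0,0), D=(10.00,0)
B = A + 4.00·(cos352°, sin352°) = (3.9611, -0.5567)
|BD| = 6.0645
circle(B,10.00) ∩ circle(D,9.00): a=4.5988, h=8.8798
  candidates: C₊=(7.7253,8.7078) cross=53.852; C₋=(9.3555,-8.9769) cross=-53.852
  mode - wants cross < 0 → take C=(9.3555,-8.9769) (cross=-53.852)
ex = (C−B)/|BC| = (0.5394,-0.8420); ey = (0.8420,0.5394)
P = B + 0.69·ex + -1.36·ey = (3.1881,-1.8713)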